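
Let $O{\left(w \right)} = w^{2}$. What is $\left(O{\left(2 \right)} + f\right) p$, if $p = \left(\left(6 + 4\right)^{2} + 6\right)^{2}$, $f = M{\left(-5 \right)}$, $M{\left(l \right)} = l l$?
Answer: $325844$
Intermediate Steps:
$M{\left(l \right)} = l^{2}$
$f = 25$ ($f = \left(-5\right)^{2} = 25$)
$p = 11236$ ($p = \left(10^{2} + 6\right)^{2} = \left(100 + 6\right)^{2} = 106^{2} = 11236$)
$\left(O{\left(2 \right)} + f\right) p = \left(2^{2} + 25\right) 11236 = \left(4 + 25\right) 11236 = 29 \cdot 11236 = 325844$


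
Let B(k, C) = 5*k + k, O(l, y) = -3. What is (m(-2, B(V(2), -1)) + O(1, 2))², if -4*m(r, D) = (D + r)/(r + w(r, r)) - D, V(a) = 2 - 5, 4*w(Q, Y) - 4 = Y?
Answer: 4225/36 ≈ 117.36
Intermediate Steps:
w(Q, Y) = 1 + Y/4
V(a) = -3
B(k, C) = 6*k
m(r, D) = D/4 - (D + r)/(4*(1 + 5*r/4)) (m(r, D) = -((D + r)/(r + (1 + r/4)) - D)/4 = -((D + r)/(1 + 5*r/4) - D)/4 = -(-D + (D + r)/(1 + 5*r/4))/4 = D/4 - (D + r)/(4*(1 + 5*r/4)))
(m(-2, B(V(2), -1)) + O(1, 2))² = ((¼)*(-2)*(-4 + 5*(6*(-3)))/(4 + 5*(-2)) - 3)² = ((¼)*(-2)*(-4 + 5*(-18))/(4 - 10) - 3)² = ((¼)*(-2)*(-4 - 90)/(-6) - 3)² = ((¼)*(-2)*(-⅙)*(-94) - 3)² = (-47/6 - 3)² = (-65/6)² = 4225/36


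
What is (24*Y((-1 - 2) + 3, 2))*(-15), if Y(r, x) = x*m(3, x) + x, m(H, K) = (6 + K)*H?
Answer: -18000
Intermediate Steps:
m(H, K) = H*(6 + K)
Y(r, x) = x + x*(18 + 3*x) (Y(r, x) = x*(3*(6 + x)) + x = x*(18 + 3*x) + x = x + x*(18 + 3*x))
(24*Y((-1 - 2) + 3, 2))*(-15) = (24*(2*(19 + 3*2)))*(-15) = (24*(2*(19 + 6)))*(-15) = (24*(2*25))*(-15) = (24*50)*(-15) = 1200*(-15) = -18000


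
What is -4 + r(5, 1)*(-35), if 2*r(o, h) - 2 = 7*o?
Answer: -1303/2 ≈ -651.50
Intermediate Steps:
r(o, h) = 1 + 7*o/2 (r(o, h) = 1 + (7*o)/2 = 1 + 7*o/2)
-4 + r(5, 1)*(-35) = -4 + (1 + (7/2)*5)*(-35) = -4 + (1 + 35/2)*(-35) = -4 + (37/2)*(-35) = -4 - 1295/2 = -1303/2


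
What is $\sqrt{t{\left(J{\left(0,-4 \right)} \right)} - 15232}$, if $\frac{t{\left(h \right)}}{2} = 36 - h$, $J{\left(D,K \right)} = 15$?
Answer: $7 i \sqrt{310} \approx 123.25 i$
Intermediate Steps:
$t{\left(h \right)} = 72 - 2 h$ ($t{\left(h \right)} = 2 \left(36 - h\right) = 72 - 2 h$)
$\sqrt{t{\left(J{\left(0,-4 \right)} \right)} - 15232} = \sqrt{\left(72 - 30\right) - 15232} = \sqrt{42 - 15232} = \sqrt{-15190} = 7 i \sqrt{310}$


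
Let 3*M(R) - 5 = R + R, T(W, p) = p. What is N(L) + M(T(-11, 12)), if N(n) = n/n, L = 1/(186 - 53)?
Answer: 32/3 ≈ 10.667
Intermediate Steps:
L = 1/133 ≈ 0.0075188
N(n) = 1
M(R) = 5/3 + 2*R/3 (M(R) = 5/3 + (R + R)/3 = 5/3 + (2*R)/3 = 5/3 + 2*R/3)
N(L) + M(T(-11, 12)) = 1 + (5/3 + (2/3)*12) = 1 + (5/3 + 8) = 1 + 29/3 = 32/3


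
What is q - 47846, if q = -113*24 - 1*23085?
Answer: -73643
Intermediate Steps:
q = -25797 (q = -2712 - 23085 = -25797)
q - 47846 = -25797 - 47846 = -73643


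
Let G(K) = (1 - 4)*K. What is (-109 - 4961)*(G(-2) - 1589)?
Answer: 8025810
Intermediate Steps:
G(K) = -3*K
(-109 - 4961)*(G(-2) - 1589) = (-109 - 4961)*(-3*(-2) - 1589) = -5070*(6 - 1589) = -5070*(-1583) = 8025810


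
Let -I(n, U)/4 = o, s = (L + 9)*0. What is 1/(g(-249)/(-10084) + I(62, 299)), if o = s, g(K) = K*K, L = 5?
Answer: -10084/62001 ≈ -0.16264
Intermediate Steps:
g(K) = K²
s = 0 (s = (5 + 9)*0 = 14*0 = 0)
o = 0
I(n, U) = 0 (I(n, U) = -4*0 = 0)
1/(g(-249)/(-10084) + I(62, 299)) = 1/((-249)²/(-10084) + 0) = 1/(62001*(-1/10084) + 0) = 1/(-62001/10084 + 0) = 1/(-62001/10084) = -10084/62001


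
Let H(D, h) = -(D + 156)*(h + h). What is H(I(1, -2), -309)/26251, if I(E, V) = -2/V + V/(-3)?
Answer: 97438/26251 ≈ 3.7118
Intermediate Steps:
I(E, V) = -2/V - V/3 (I(E, V) = -2/V + V*(-1/3) = -2/V - V/3)
H(D, h) = -2*h*(156 + D) (H(D, h) = -(156 + D)*2*h = -2*h*(156 + D))
H(I(1, -2), -309)/26251 = -2*(-309)*(156 + (-2/(-2) - 1/3*(-2)))/26251 = -2*(-309)*(156 + (-2*(-1/2) + 2/3))*(1/26251) = -2*(-309)*(156 + (1 + 2/3))*(1/26251) = -2*(-309)*(156 + 5/3)*(1/26251) = -2*(-309)*473/3*(1/26251) = 97438*(1/26251) = 97438/26251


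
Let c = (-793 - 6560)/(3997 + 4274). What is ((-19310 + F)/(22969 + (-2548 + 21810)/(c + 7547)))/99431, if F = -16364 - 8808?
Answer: -154238577116/7919921195977041 ≈ -1.9475e-5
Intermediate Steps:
F = -25172
c = -817/919 (c = -7353/8271 = -7353*1/8271 = -817/919 ≈ -0.88901)
((-19310 + F)/(22969 + (-2548 + 21810)/(c + 7547)))/99431 = ((-19310 - 25172)/(22969 + (-2548 + 21810)/(-817/919 + 7547)))/99431 = -44482/(22969 + 19262/(6934876/919))*(1/99431) = -44482/(22969 + 19262*(919/6934876))*(1/99431) = -44482/(22969 + 8850889/3467438)*(1/99431) = -44482/79652434311/3467438*(1/99431) = -44482*3467438/79652434311*(1/99431) = -154238577116/79652434311*1/99431 = -154238577116/7919921195977041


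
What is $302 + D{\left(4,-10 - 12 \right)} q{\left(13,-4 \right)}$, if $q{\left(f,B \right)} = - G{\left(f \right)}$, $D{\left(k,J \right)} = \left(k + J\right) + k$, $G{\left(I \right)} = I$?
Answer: $484$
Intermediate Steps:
$D{\left(k,J \right)} = J + 2 k$ ($D{\left(k,J \right)} = \left(J + k\right) + k = J + 2 k$)
$q{\left(f,B \right)} = - f$
$302 + D{\left(4,-10 - 12 \right)} q{\left(13,-4 \right)} = 302 + \left(\left(-10 - 12\right) + 2 \cdot 4\right) \left(\left(-1\right) 13\right) = 302 + \left(\left(-10 - 12\right) + 8\right) \left(-13\right) = 302 + \left(-22 + 8\right) \left(-13\right) = 302 - -182 = 302 + 182 = 484$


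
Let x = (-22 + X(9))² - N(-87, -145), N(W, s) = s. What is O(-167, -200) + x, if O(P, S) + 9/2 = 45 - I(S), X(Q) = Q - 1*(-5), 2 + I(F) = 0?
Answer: 503/2 ≈ 251.50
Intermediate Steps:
I(F) = -2 (I(F) = -2 + 0 = -2)
X(Q) = 5 + Q (X(Q) = Q + 5 = 5 + Q)
O(P, S) = 85/2 (O(P, S) = -9/2 + (45 - 1*(-2)) = -9/2 + (45 + 2) = -9/2 + 47 = 85/2)
x = 209 (x = (-22 + (5 + 9))² - 1*(-145) = (-22 + 14)² + 145 = (-8)² + 145 = 64 + 145 = 209)
O(-167, -200) + x = 85/2 + 209 = 503/2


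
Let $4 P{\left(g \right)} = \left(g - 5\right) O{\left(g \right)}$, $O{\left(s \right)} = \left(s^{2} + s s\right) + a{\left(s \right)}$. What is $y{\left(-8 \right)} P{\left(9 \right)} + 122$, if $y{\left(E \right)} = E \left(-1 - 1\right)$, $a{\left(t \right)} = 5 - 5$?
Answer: $2714$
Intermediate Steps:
$a{\left(t \right)} = 0$
$O{\left(s \right)} = 2 s^{2}$ ($O{\left(s \right)} = \left(s^{2} + s s\right) + 0 = \left(s^{2} + s^{2}\right) + 0 = 2 s^{2} + 0 = 2 s^{2}$)
$P{\left(g \right)} = \frac{g^{2} \left(-5 + g\right)}{2}$ ($P{\left(g \right)} = \frac{\left(g - 5\right) 2 g^{2}}{4} = \frac{\left(-5 + g\right) 2 g^{2}}{4} = \frac{2 g^{2} \left(-5 + g\right)}{4} = \frac{g^{2} \left(-5 + g\right)}{2}$)
$y{\left(E \right)} = - 2 E$ ($y{\left(E \right)} = E \left(-2\right) = - 2 E$)
$y{\left(-8 \right)} P{\left(9 \right)} + 122 = \left(-2\right) \left(-8\right) \frac{9^{2} \left(-5 + 9\right)}{2} + 122 = 16 \cdot \frac{1}{2} \cdot 81 \cdot 4 + 122 = 16 \cdot 162 + 122 = 2592 + 122 = 2714$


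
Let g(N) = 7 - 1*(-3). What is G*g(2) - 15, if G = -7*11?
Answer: -785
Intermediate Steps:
g(N) = 10 (g(N) = 7 + 3 = 10)
G = -77
G*g(2) - 15 = -77*10 - 15 = -770 - 15 = -785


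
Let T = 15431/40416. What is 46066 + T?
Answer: 1861818887/40416 ≈ 46066.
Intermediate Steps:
T = 15431/40416 (T = 15431*(1/40416) = 15431/40416 ≈ 0.38180)
46066 + T = 46066 + 15431/40416 = 1861818887/40416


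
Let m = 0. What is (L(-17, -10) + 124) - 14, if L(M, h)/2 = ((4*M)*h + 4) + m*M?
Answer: 1478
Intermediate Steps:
L(M, h) = 8 + 8*M*h (L(M, h) = 2*(((4*M)*h + 4) + 0*M) = 2*((4*M*h + 4) + 0) = 2*((4 + 4*M*h) + 0) = 2*(4 + 4*M*h) = 8 + 8*M*h)
(L(-17, -10) + 124) - 14 = ((8 + 8*(-17)*(-10)) + 124) - 14 = ((8 + 1360) + 124) - 14 = (1368 + 124) - 14 = 1492 - 14 = 1478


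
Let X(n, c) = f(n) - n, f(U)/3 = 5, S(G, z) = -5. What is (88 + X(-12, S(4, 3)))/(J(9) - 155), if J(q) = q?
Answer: -115/146 ≈ -0.78767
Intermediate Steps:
f(U) = 15 (f(U) = 3*5 = 15)
X(n, c) = 15 - n
(88 + X(-12, S(4, 3)))/(J(9) - 155) = (88 + (15 - 1*(-12)))/(9 - 155) = (88 + (15 + 12))/(-146) = (88 + 27)*(-1/146) = 115*(-1/146) = -115/146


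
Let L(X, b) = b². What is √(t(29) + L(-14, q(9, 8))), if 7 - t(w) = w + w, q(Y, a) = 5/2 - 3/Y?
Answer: I*√1667/6 ≈ 6.8048*I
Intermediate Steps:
q(Y, a) = 5/2 - 3/Y (q(Y, a) = 5*(½) - 3/Y = 5/2 - 3/Y)
t(w) = 7 - 2*w (t(w) = 7 - (w + w) = 7 - 2*w)
√(t(29) + L(-14, q(9, 8))) = √((7 - 2*29) + (5/2 - 3/9)²) = √((7 - 58) + (5/2 - 3*⅑)²) = √(-51 + (5/2 - ⅓)²) = √(-51 + (13/6)²) = √(-51 + 169/36) = √(-1667/36) = I*√1667/6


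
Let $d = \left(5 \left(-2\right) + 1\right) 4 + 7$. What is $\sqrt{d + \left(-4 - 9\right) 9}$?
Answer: $i \sqrt{146} \approx 12.083 i$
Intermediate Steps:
$d = -29$ ($d = \left(-10 + 1\right) 4 + 7 = \left(-9\right) 4 + 7 = -36 + 7 = -29$)
$\sqrt{d + \left(-4 - 9\right) 9} = \sqrt{-29 + \left(-4 - 9\right) 9} = \sqrt{-29 - 117} = \sqrt{-146} = i \sqrt{146}$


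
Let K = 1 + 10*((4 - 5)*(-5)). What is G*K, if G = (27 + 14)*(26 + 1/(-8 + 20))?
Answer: 218161/4 ≈ 54540.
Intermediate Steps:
K = 51 (K = 1 + 10*(-1*(-5)) = 1 + 10*5 = 1 + 50 = 51)
G = 12833/12 (G = 41*(26 + 1/12) = 41*(313/12) = 12833/12 ≈ 1069.4)
G*K = (12833/12)*51 = 218161/4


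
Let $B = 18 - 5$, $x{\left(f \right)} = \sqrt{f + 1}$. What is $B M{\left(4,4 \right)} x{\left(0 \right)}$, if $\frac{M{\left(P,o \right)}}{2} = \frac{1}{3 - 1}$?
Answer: $13$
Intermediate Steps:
$M{\left(P,o \right)} = 1$ ($M{\left(P,o \right)} = \frac{2}{3 - 1} = \frac{2}{2} = 2 \cdot \frac{1}{2} = 1$)
$x{\left(f \right)} = \sqrt{1 + f}$
$B = 13$
$B M{\left(4,4 \right)} x{\left(0 \right)} = 13 \cdot 1 \sqrt{1 + 0} = 13 \sqrt{1} = 13 \cdot 1 = 13$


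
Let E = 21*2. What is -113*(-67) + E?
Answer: 7613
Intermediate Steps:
E = 42
-113*(-67) + E = -113*(-67) + 42 = 7571 + 42 = 7613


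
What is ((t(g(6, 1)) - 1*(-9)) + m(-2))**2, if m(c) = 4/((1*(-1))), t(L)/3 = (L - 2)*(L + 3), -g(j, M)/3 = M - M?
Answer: 169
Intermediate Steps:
g(j, M) = 0 (g(j, M) = -3*(M - M) = -3*0 = 0)
t(L) = 3*(-2 + L)*(3 + L) (t(L) = 3*((L - 2)*(L + 3)) = 3*((-2 + L)*(3 + L)) = 3*(-2 + L)*(3 + L))
m(c) = -4 (m(c) = 4/(-1) = 4*(-1) = -4)
((t(g(6, 1)) - 1*(-9)) + m(-2))**2 = (((-18 + 3*0 + 3*0**2) - 1*(-9)) - 4)**2 = (((-18 + 0 + 3*0) + 9) - 4)**2 = (((-18 + 0 + 0) + 9) - 4)**2 = ((-18 + 9) - 4)**2 = (-9 - 4)**2 = (-13)**2 = 169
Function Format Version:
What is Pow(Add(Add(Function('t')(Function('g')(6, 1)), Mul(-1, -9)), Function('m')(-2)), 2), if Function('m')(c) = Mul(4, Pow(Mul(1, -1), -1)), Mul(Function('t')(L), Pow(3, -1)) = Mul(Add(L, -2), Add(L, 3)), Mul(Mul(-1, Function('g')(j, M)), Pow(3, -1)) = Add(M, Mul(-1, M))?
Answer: 169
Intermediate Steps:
Function('g')(j, M) = 0 (Function('g')(j, M) = Mul(-3, Add(M, Mul(-1, M))) = Mul(-3, 0) = 0)
Function('t')(L) = Mul(3, Add(-2, L), Add(3, L)) (Function('t')(L) = Mul(3, Mul(Add(L, -2), Add(L, 3))) = Mul(3, Mul(Add(-2, L), Add(3, L))) = Mul(3, Add(-2, L), Add(3, L)))
Function('m')(c) = -4 (Function('m')(c) = Mul(4, Pow(-1, -1)) = Mul(4, -1) = -4)
Pow(Add(Add(Function('t')(Function('g')(6, 1)), Mul(-1, -9)), Function('m')(-2)), 2) = Pow(Add(Add(Add(-18, Mul(3, 0), Mul(3, Pow(0, 2))), Mul(-1, -9)), -4), 2) = Pow(Add(Add(Add(-18, 0, Mul(3, 0)), 9), -4), 2) = Pow(Add(Add(Add(-18, 0, 0), 9), -4), 2) = Pow(Add(Add(-18, 9), -4), 2) = Pow(Add(-9, -4), 2) = Pow(-13, 2) = 169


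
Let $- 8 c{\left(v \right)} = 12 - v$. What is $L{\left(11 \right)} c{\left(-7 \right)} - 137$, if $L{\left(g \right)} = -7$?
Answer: $- \frac{963}{8} \approx -120.38$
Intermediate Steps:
$c{\left(v \right)} = - \frac{3}{2} + \frac{v}{8}$ ($c{\left(v \right)} = - \frac{12 - v}{8} = - \frac{3}{2} + \frac{v}{8}$)
$L{\left(11 \right)} c{\left(-7 \right)} - 137 = - 7 \left(- \frac{3}{2} + \frac{1}{8} \left(-7\right)\right) - 137 = - 7 \left(- \frac{3}{2} - \frac{7}{8}\right) - 137 = \left(-7\right) \left(- \frac{19}{8}\right) - 137 = \frac{133}{8} - 137 = - \frac{963}{8}$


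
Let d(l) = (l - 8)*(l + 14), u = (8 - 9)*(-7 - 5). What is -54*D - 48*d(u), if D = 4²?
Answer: -5856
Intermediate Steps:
u = 12 (u = -1*(-12) = 12)
D = 16
d(l) = (-8 + l)*(14 + l)
-54*D - 48*d(u) = -54*16 - 48*(-112 + 12² + 6*12) = -864 - 48*(-112 + 144 + 72) = -864 - 48*104 = -864 - 4992 = -5856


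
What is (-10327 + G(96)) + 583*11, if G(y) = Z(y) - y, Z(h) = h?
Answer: -3914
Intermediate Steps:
G(y) = 0 (G(y) = y - y = 0)
(-10327 + G(96)) + 583*11 = (-10327 + 0) + 583*11 = -10327 + 6413 = -3914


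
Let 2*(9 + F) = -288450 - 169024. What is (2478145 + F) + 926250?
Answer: 3175649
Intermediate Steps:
F = -228746 (F = -9 + (-288450 - 169024)/2 = -9 + (1/2)*(-457474) = -9 - 228737 = -228746)
(2478145 + F) + 926250 = (2478145 - 228746) + 926250 = 2249399 + 926250 = 3175649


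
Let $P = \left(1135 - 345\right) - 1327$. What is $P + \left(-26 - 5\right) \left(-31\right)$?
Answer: $424$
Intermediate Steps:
$P = -537$ ($P = 790 - 1327 = -537$)
$P + \left(-26 - 5\right) \left(-31\right) = -537 + \left(-26 - 5\right) \left(-31\right) = -537 - -961 = -537 + 961 = 424$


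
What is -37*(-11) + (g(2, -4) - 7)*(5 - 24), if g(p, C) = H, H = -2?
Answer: 578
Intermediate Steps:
g(p, C) = -2
-37*(-11) + (g(2, -4) - 7)*(5 - 24) = -37*(-11) + (-2 - 7)*(5 - 24) = 407 - 9*(-19) = 407 + 171 = 578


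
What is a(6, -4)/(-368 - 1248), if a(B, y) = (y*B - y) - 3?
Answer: 23/1616 ≈ 0.014233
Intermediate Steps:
a(B, y) = -3 - y + B*y (a(B, y) = (B*y - y) - 3 = (-y + B*y) - 3 = -3 - y + B*y)
a(6, -4)/(-368 - 1248) = (-3 - 1*(-4) + 6*(-4))/(-368 - 1248) = (-3 + 4 - 24)/(-1616) = -1/1616*(-23) = 23/1616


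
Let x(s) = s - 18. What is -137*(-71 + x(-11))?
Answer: 13700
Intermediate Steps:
x(s) = -18 + s
-137*(-71 + x(-11)) = -137*(-71 + (-18 - 11)) = -137*(-71 - 29) = -137*(-100) = 13700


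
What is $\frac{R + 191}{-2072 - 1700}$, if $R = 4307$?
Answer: $- \frac{2249}{1886} \approx -1.1925$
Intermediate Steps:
$\frac{R + 191}{-2072 - 1700} = \frac{4307 + 191}{-2072 - 1700} = \frac{4498}{-3772} = 4498 \left(- \frac{1}{3772}\right) = - \frac{2249}{1886}$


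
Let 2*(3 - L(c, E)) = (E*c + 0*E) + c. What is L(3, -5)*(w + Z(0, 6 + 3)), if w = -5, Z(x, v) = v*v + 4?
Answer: 720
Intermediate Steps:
L(c, E) = 3 - c/2 - E*c/2 (L(c, E) = 3 - ((E*c + 0*E) + c)/2 = 3 - ((E*c + 0) + c)/2 = 3 - (E*c + c)/2 = 3 - (c + E*c)/2 = 3 + (-c/2 - E*c/2) = 3 - c/2 - E*c/2)
Z(x, v) = 4 + v**2 (Z(x, v) = v**2 + 4 = 4 + v**2)
L(3, -5)*(w + Z(0, 6 + 3)) = (3 - 1/2*3 - 1/2*(-5)*3)*(-5 + (4 + (6 + 3)**2)) = (3 - 3/2 + 15/2)*(-5 + (4 + 9**2)) = 9*(-5 + (4 + 81)) = 9*(-5 + 85) = 9*80 = 720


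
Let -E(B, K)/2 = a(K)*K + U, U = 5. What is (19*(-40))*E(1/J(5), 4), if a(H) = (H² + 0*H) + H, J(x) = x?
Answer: 129200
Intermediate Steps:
a(H) = H + H² (a(H) = (H² + 0) + H = H² + H = H + H²)
E(B, K) = -10 - 2*K²*(1 + K) (E(B, K) = -2*((K*(1 + K))*K + 5) = -2*(K²*(1 + K) + 5) = -2*(5 + K²*(1 + K)) = -10 - 2*K²*(1 + K))
(19*(-40))*E(1/J(5), 4) = (19*(-40))*(-10 + 2*4²*(-1 - 1*4)) = -760*(-10 + 2*16*(-1 - 4)) = -760*(-10 + 2*16*(-5)) = -760*(-10 - 160) = -760*(-170) = 129200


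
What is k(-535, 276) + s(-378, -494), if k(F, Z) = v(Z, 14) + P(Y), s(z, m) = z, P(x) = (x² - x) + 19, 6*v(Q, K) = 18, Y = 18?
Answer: -50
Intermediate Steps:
v(Q, K) = 3 (v(Q, K) = (⅙)*18 = 3)
P(x) = 19 + x² - x
k(F, Z) = 328 (k(F, Z) = 3 + (19 + 18² - 1*18) = 3 + (19 + 324 - 18) = 3 + 325 = 328)
k(-535, 276) + s(-378, -494) = 328 - 378 = -50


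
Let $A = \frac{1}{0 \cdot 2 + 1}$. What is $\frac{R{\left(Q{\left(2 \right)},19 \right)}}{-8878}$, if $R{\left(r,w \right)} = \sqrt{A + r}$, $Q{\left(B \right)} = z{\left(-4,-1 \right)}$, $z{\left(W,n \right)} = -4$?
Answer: $- \frac{i \sqrt{3}}{8878} \approx - 0.00019509 i$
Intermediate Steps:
$A = 1$ ($A = \frac{1}{0 + 1} = 1^{-1} = 1$)
$Q{\left(B \right)} = -4$
$R{\left(r,w \right)} = \sqrt{1 + r}$
$\frac{R{\left(Q{\left(2 \right)},19 \right)}}{-8878} = \frac{\sqrt{1 - 4}}{-8878} = \sqrt{-3} \left(- \frac{1}{8878}\right) = i \sqrt{3} \left(- \frac{1}{8878}\right) = - \frac{i \sqrt{3}}{8878}$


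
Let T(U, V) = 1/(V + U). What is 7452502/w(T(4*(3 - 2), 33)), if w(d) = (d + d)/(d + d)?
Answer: 7452502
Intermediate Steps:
T(U, V) = 1/(U + V)
w(d) = 1 (w(d) = (2*d)/((2*d)) = (2*d)*(1/(2*d)) = 1)
7452502/w(T(4*(3 - 2), 33)) = 7452502/1 = 7452502*1 = 7452502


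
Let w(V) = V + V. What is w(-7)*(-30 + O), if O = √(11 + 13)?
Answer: 420 - 28*√6 ≈ 351.41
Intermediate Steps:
w(V) = 2*V
O = 2*√6 (O = √24 = 2*√6 ≈ 4.8990)
w(-7)*(-30 + O) = (2*(-7))*(-30 + 2*√6) = -14*(-30 + 2*√6) = 420 - 28*√6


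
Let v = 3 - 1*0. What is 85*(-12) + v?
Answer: -1017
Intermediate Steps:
v = 3 (v = 3 + 0 = 3)
85*(-12) + v = 85*(-12) + 3 = -1020 + 3 = -1017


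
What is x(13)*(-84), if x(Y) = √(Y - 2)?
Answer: -84*√11 ≈ -278.60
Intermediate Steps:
x(Y) = √(-2 + Y)
x(13)*(-84) = √(-2 + 13)*(-84) = √11*(-84) = -84*√11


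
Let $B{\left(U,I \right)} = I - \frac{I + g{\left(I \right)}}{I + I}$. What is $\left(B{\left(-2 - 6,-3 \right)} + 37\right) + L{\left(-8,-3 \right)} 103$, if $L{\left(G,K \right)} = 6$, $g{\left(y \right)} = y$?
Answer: $651$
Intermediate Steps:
$B{\left(U,I \right)} = -1 + I$ ($B{\left(U,I \right)} = I - \frac{I + I}{I + I} = I - \frac{2 I}{2 I} = I - 2 I \frac{1}{2 I} = I - 1 = -1 + I$)
$\left(B{\left(-2 - 6,-3 \right)} + 37\right) + L{\left(-8,-3 \right)} 103 = \left(\left(-1 - 3\right) + 37\right) + 6 \cdot 103 = \left(-4 + 37\right) + 618 = 33 + 618 = 651$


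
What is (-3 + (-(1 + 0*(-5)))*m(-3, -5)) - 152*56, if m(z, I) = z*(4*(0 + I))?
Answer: -8575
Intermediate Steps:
m(z, I) = 4*I*z (m(z, I) = z*(4*I) = 4*I*z)
(-3 + (-(1 + 0*(-5)))*m(-3, -5)) - 152*56 = (-3 + (-(1 + 0*(-5)))*(4*(-5)*(-3))) - 152*56 = (-3 - (1 + 0)*60) - 8512 = (-3 - 1*1*60) - 8512 = (-3 - 1*60) - 8512 = (-3 - 60) - 8512 = -63 - 8512 = -8575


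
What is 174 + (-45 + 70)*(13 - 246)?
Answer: -5651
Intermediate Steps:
174 + (-45 + 70)*(13 - 246) = 174 + 25*(-233) = 174 - 5825 = -5651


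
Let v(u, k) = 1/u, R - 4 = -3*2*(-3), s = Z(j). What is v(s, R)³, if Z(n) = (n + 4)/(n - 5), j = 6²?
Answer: 29791/64000 ≈ 0.46548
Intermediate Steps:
j = 36
Z(n) = (4 + n)/(-5 + n)
s = 40/31 (s = (4 + 36)/(-5 + 36) = 40/31 ≈ 1.2903)
R = 22 (R = 4 - 3*2*(-3) = 4 - 6*(-3) = 4 + 18 = 22)
v(s, R)³ = (1/(40/31))³ = (31/40)³ = 29791/64000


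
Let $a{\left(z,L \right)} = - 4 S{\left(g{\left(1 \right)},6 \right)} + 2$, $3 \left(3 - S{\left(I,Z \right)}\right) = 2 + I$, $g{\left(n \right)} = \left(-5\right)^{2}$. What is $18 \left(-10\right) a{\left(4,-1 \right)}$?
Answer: $-4680$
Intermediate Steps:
$g{\left(n \right)} = 25$
$S{\left(I,Z \right)} = \frac{7}{3} - \frac{I}{3}$ ($S{\left(I,Z \right)} = 3 - \frac{2 + I}{3} = 3 - \left(\frac{2}{3} + \frac{I}{3}\right) = \frac{7}{3} - \frac{I}{3}$)
$a{\left(z,L \right)} = 26$ ($a{\left(z,L \right)} = - 4 \left(\frac{7}{3} - \frac{25}{3}\right) + 2 = \left(-4\right) \left(-6\right) + 2 = 24 + 2 = 26$)
$18 \left(-10\right) a{\left(4,-1 \right)} = 18 \left(-10\right) 26 = \left(-180\right) 26 = -4680$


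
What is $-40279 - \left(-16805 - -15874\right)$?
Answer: $-39348$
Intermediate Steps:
$-40279 - \left(-16805 - -15874\right) = -40279 - \left(-16805 + 15874\right) = -40279 - -931 = -40279 + 931 = -39348$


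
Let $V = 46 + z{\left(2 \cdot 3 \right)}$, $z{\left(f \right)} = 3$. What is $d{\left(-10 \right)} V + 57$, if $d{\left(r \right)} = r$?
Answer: $-433$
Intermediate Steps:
$V = 49$ ($V = 46 + 3 = 49$)
$d{\left(-10 \right)} V + 57 = \left(-10\right) 49 + 57 = -490 + 57 = -433$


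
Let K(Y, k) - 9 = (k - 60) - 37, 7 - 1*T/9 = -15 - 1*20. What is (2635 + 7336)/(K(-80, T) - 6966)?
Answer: -9971/6676 ≈ -1.4936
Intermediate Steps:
T = 378 (T = 63 - 9*(-15 - 1*20) = 63 - 9*(-15 - 20) = 63 - 9*(-35) = 63 + 315 = 378)
K(Y, k) = -88 + k (K(Y, k) = 9 + ((k - 60) - 37) = 9 + ((-60 + k) - 37) = 9 + (-97 + k) = -88 + k)
(2635 + 7336)/(K(-80, T) - 6966) = (2635 + 7336)/((-88 + 378) - 6966) = 9971/(290 - 6966) = 9971/(-6676) = 9971*(-1/6676) = -9971/6676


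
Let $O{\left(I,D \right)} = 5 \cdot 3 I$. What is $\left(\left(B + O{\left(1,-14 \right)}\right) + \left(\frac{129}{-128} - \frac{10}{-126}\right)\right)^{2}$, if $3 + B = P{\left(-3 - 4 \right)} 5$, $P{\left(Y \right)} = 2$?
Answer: $\frac{28873146241}{65028096} \approx 444.01$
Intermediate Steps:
$O{\left(I,D \right)} = 15 I$
$B = 7$ ($B = -3 + 2 \cdot 5 = -3 + 10 = 7$)
$\left(\left(B + O{\left(1,-14 \right)}\right) + \left(\frac{129}{-128} - \frac{10}{-126}\right)\right)^{2} = \left(\left(7 + 15 \cdot 1\right) + \left(\frac{129}{-128} - \frac{10}{-126}\right)\right)^{2} = \left(\left(7 + 15\right) + \left(129 \left(- \frac{1}{128}\right) - - \frac{5}{63}\right)\right)^{2} = \left(22 + \left(- \frac{129}{128} + \frac{5}{63}\right)\right)^{2} = \left(22 - \frac{7487}{8064}\right)^{2} = \left(\frac{169921}{8064}\right)^{2} = \frac{28873146241}{65028096}$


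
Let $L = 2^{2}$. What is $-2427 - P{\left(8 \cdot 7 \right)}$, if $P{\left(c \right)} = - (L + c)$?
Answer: $-2367$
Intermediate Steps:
$L = 4$
$P{\left(c \right)} = -4 - c$ ($P{\left(c \right)} = - (4 + c) = -4 - c$)
$-2427 - P{\left(8 \cdot 7 \right)} = -2427 - \left(-4 - 8 \cdot 7\right) = -2427 - \left(-4 - 56\right) = -2427 - -60 = -2427 + 60 = -2367$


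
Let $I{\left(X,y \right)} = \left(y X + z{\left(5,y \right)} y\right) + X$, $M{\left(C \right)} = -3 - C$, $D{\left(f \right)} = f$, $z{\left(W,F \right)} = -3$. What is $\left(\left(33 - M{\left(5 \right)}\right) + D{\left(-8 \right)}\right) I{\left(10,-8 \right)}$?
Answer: $-1518$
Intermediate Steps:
$I{\left(X,y \right)} = X - 3 y + X y$ ($I{\left(X,y \right)} = \left(y X - 3 y\right) + X = \left(X y - 3 y\right) + X = \left(- 3 y + X y\right) + X = X - 3 y + X y$)
$\left(\left(33 - M{\left(5 \right)}\right) + D{\left(-8 \right)}\right) I{\left(10,-8 \right)} = \left(\left(33 - \left(-3 - 5\right)\right) - 8\right) \left(10 - -24 + 10 \left(-8\right)\right) = \left(\left(33 - \left(-3 - 5\right)\right) - 8\right) \left(10 + 24 - 80\right) = \left(\left(33 - -8\right) - 8\right) \left(-46\right) = \left(\left(33 + 8\right) - 8\right) \left(-46\right) = \left(41 - 8\right) \left(-46\right) = 33 \left(-46\right) = -1518$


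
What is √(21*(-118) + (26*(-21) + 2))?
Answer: I*√3022 ≈ 54.973*I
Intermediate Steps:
√(21*(-118) + (26*(-21) + 2)) = √(-2478 + (-546 + 2)) = √(-2478 - 544) = √(-3022) = I*√3022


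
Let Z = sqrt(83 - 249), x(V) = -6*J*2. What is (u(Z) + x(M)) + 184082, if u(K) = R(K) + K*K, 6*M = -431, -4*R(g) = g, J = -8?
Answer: 184012 - I*sqrt(166)/4 ≈ 1.8401e+5 - 3.221*I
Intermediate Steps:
R(g) = -g/4
M = -431/6 (M = (1/6)*(-431) = -431/6 ≈ -71.833)
x(V) = 96 (x(V) = -6*(-8)*2 = 48*2 = 96)
Z = I*sqrt(166) (Z = sqrt(-166) = I*sqrt(166) ≈ 12.884*I)
u(K) = K**2 - K/4 (u(K) = -K/4 + K*K = -K/4 + K**2 = K**2 - K/4)
(u(Z) + x(M)) + 184082 = ((I*sqrt(166))*(-1/4 + I*sqrt(166)) + 96) + 184082 = (I*sqrt(166)*(-1/4 + I*sqrt(166)) + 96) + 184082 = (96 + I*sqrt(166)*(-1/4 + I*sqrt(166))) + 184082 = 184178 + I*sqrt(166)*(-1/4 + I*sqrt(166))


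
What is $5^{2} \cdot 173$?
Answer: $4325$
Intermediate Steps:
$5^{2} \cdot 173 = 25 \cdot 173 = 4325$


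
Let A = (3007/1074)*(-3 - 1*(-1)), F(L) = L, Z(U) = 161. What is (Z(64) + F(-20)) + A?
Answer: 72710/537 ≈ 135.40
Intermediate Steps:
A = -3007/537 (A = (3007*(1/1074))*(-3 + 1) = (3007/1074)*(-2) = -3007/537 ≈ -5.5996)
(Z(64) + F(-20)) + A = (161 - 20) - 3007/537 = 141 - 3007/537 = 72710/537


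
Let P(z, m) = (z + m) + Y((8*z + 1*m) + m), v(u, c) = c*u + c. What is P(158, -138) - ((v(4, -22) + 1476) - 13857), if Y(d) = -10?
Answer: 12501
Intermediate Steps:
v(u, c) = c + c*u
P(z, m) = -10 + m + z (P(z, m) = (z + m) - 10 = (m + z) - 10 = -10 + m + z)
P(158, -138) - ((v(4, -22) + 1476) - 13857) = (-10 - 138 + 158) - ((-22*(1 + 4) + 1476) - 13857) = 10 - ((-22*5 + 1476) - 13857) = 10 - ((-110 + 1476) - 13857) = 10 - (1366 - 13857) = 10 - 1*(-12491) = 10 + 12491 = 12501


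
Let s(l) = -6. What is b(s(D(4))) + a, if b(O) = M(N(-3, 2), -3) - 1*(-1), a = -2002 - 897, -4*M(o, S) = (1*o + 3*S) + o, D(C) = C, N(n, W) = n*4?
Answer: -11559/4 ≈ -2889.8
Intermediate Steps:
N(n, W) = 4*n
M(o, S) = -3*S/4 - o/2 (M(o, S) = -((1*o + 3*S) + o)/4 = -((o + 3*S) + o)/4 = -(2*o + 3*S)/4 = -3*S/4 - o/2)
a = -2899
b(O) = 37/4 (b(O) = (-3/4*(-3) - 2*(-3)) - 1*(-1) = (9/4 - 1/2*(-12)) + 1 = (9/4 + 6) + 1 = 33/4 + 1 = 37/4)
b(s(D(4))) + a = 37/4 - 2899 = -11559/4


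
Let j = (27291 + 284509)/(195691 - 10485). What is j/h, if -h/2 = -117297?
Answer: 77950/10862054091 ≈ 7.1764e-6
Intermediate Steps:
h = 234594 (h = -2*(-117297) = 234594)
j = 155900/92603 (j = 311800/185206 = 311800*(1/185206) = 155900/92603 ≈ 1.6835)
j/h = (155900/92603)/234594 = (155900/92603)*(1/234594) = 77950/10862054091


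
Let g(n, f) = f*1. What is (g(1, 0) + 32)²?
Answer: 1024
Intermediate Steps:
g(n, f) = f
(g(1, 0) + 32)² = (0 + 32)² = 32² = 1024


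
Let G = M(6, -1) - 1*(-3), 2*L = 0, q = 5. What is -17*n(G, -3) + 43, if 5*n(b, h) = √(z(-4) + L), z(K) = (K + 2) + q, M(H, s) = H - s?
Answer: 43 - 17*√3/5 ≈ 37.111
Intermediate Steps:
L = 0 (L = (½)*0 = 0)
G = 10 (G = (6 - 1*(-1)) - 1*(-3) = (6 + 1) + 3 = 7 + 3 = 10)
z(K) = 7 + K (z(K) = (K + 2) + 5 = (2 + K) + 5 = 7 + K)
n(b, h) = √3/5 (n(b, h) = √((7 - 4) + 0)/5 = √(3 + 0)/5 = √3/5)
-17*n(G, -3) + 43 = -17*√3/5 + 43 = 43 - 17*√3/5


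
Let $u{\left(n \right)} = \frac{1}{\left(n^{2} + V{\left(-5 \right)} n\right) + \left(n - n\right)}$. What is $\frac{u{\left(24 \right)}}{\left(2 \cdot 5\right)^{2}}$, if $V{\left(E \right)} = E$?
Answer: $\frac{1}{45600} \approx 2.193 \cdot 10^{-5}$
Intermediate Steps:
$u{\left(n \right)} = \frac{1}{n^{2} - 5 n}$ ($u{\left(n \right)} = \frac{1}{\left(n^{2} - 5 n\right) + \left(n - n\right)} = \frac{1}{\left(n^{2} - 5 n\right) + 0} = \frac{1}{n^{2} - 5 n}$)
$\frac{u{\left(24 \right)}}{\left(2 \cdot 5\right)^{2}} = \frac{\frac{1}{24} \frac{1}{-5 + 24}}{\left(2 \cdot 5\right)^{2}} = \frac{\frac{1}{24} \cdot \frac{1}{19}}{10^{2}} = \frac{\frac{1}{24} \cdot \frac{1}{19}}{100} = \frac{1}{456} \cdot \frac{1}{100} = \frac{1}{45600}$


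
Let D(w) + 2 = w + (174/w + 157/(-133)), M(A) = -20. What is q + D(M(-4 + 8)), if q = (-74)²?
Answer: 7240679/1330 ≈ 5444.1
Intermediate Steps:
q = 5476
D(w) = -423/133 + w + 174/w (D(w) = -2 + (w + (174/w + 157/(-133))) = -2 + (w + (174/w + 157*(-1/133))) = -2 + (w + (174/w - 157/133)) = -2 + (w + (-157/133 + 174/w)) = -2 + (-157/133 + w + 174/w) = -423/133 + w + 174/w)
q + D(M(-4 + 8)) = 5476 + (-423/133 - 20 + 174/(-20)) = 5476 + (-423/133 - 20 + 174*(-1/20)) = 5476 + (-423/133 - 20 - 87/10) = 5476 - 42401/1330 = 7240679/1330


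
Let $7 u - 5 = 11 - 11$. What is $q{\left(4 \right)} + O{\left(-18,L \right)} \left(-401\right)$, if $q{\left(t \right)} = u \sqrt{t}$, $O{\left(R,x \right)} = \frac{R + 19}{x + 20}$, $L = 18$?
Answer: $- \frac{2427}{266} \approx -9.1241$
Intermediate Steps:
$O{\left(R,x \right)} = \frac{19 + R}{20 + x}$
$u = \frac{5}{7}$ ($u = \frac{5}{7} + \frac{11 - 11}{7} = \frac{5}{7} + \frac{1}{7} \cdot 0 = \frac{5}{7} + 0 = \frac{5}{7} \approx 0.71429$)
$q{\left(t \right)} = \frac{5 \sqrt{t}}{7}$
$q{\left(4 \right)} + O{\left(-18,L \right)} \left(-401\right) = \frac{5 \sqrt{4}}{7} + \frac{19 - 18}{20 + 18} \left(-401\right) = \frac{5}{7} \cdot 2 + \frac{1}{38} \cdot 1 \left(-401\right) = \frac{10}{7} + \frac{1}{38} \cdot 1 \left(-401\right) = \frac{10}{7} + \frac{1}{38} \left(-401\right) = \frac{10}{7} - \frac{401}{38} = - \frac{2427}{266}$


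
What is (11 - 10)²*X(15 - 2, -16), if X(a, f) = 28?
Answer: 28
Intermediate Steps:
(11 - 10)²*X(15 - 2, -16) = (11 - 10)²*28 = 1²*28 = 1*28 = 28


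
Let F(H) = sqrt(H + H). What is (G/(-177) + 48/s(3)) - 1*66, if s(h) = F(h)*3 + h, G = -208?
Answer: -60202/885 + 16*sqrt(6)/5 ≈ -60.187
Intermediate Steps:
F(H) = sqrt(2)*sqrt(H) (F(H) = sqrt(2*H) = sqrt(2)*sqrt(H))
s(h) = h + 3*sqrt(2)*sqrt(h) (s(h) = (sqrt(2)*sqrt(h))*3 + h = 3*sqrt(2)*sqrt(h) + h = h + 3*sqrt(2)*sqrt(h))
(G/(-177) + 48/s(3)) - 1*66 = (-208/(-177) + 48/(3 + 3*sqrt(2)*sqrt(3))) - 1*66 = (-208*(-1/177) + 48/(3 + 3*sqrt(6))) - 66 = (208/177 + 48/(3 + 3*sqrt(6))) - 66 = -11474/177 + 48/(3 + 3*sqrt(6))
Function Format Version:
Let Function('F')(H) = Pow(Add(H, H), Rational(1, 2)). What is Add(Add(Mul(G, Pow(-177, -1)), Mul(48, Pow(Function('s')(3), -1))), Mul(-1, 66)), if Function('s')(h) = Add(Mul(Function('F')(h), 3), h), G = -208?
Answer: Add(Rational(-60202, 885), Mul(Rational(16, 5), Pow(6, Rational(1, 2)))) ≈ -60.187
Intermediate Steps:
Function('F')(H) = Mul(Pow(2, Rational(1, 2)), Pow(H, Rational(1, 2))) (Function('F')(H) = Pow(Mul(2, H), Rational(1, 2)) = Mul(Pow(2, Rational(1, 2)), Pow(H, Rational(1, 2))))
Function('s')(h) = Add(h, Mul(3, Pow(2, Rational(1, 2)), Pow(h, Rational(1, 2)))) (Function('s')(h) = Add(Mul(Mul(Pow(2, Rational(1, 2)), Pow(h, Rational(1, 2))), 3), h) = Add(Mul(3, Pow(2, Rational(1, 2)), Pow(h, Rational(1, 2))), h) = Add(h, Mul(3, Pow(2, Rational(1, 2)), Pow(h, Rational(1, 2)))))
Add(Add(Mul(G, Pow(-177, -1)), Mul(48, Pow(Function('s')(3), -1))), Mul(-1, 66)) = Add(Add(Mul(-208, Pow(-177, -1)), Mul(48, Pow(Add(3, Mul(3, Pow(2, Rational(1, 2)), Pow(3, Rational(1, 2)))), -1))), Mul(-1, 66)) = Add(Add(Mul(-208, Rational(-1, 177)), Mul(48, Pow(Add(3, Mul(3, Pow(6, Rational(1, 2)))), -1))), -66) = Add(Add(Rational(208, 177), Mul(48, Pow(Add(3, Mul(3, Pow(6, Rational(1, 2)))), -1))), -66) = Add(Rational(-11474, 177), Mul(48, Pow(Add(3, Mul(3, Pow(6, Rational(1, 2)))), -1)))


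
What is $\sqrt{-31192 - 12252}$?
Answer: $2 i \sqrt{10861} \approx 208.43 i$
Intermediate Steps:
$\sqrt{-31192 - 12252} = \sqrt{-43444} = 2 i \sqrt{10861}$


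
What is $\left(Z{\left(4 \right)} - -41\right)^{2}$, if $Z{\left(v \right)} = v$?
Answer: $2025$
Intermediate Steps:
$\left(Z{\left(4 \right)} - -41\right)^{2} = \left(4 - -41\right)^{2} = \left(4 + \left(-14 + 55\right)\right)^{2} = \left(4 + 41\right)^{2} = 45^{2} = 2025$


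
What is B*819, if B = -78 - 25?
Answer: -84357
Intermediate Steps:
B = -103
B*819 = -103*819 = -84357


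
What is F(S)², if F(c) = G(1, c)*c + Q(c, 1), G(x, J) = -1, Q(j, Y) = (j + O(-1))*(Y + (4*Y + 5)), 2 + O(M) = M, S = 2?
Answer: 144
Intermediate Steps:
O(M) = -2 + M
Q(j, Y) = (-3 + j)*(5 + 5*Y) (Q(j, Y) = (j + (-2 - 1))*(Y + (4*Y + 5)) = (j - 3)*(Y + (5 + 4*Y)) = (-3 + j)*(5 + 5*Y))
F(c) = -30 + 9*c (F(c) = -c + (-15 - 15*1 + 5*c + 5*1*c) = -c + (-15 - 15 + 5*c + 5*c) = -c + (-30 + 10*c) = -30 + 9*c)
F(S)² = (-30 + 9*2)² = (-30 + 18)² = (-12)² = 144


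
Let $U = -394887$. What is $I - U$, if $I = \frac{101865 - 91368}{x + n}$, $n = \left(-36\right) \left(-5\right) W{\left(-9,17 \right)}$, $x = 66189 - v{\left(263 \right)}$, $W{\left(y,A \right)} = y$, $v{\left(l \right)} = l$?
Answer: $\frac{25393613919}{64306} \approx 3.9489 \cdot 10^{5}$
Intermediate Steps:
$x = 65926$ ($x = 66189 - 263 = 65926$)
$n = -1620$ ($n = \left(-36\right) \left(-5\right) \left(-9\right) = 180 \left(-9\right) = -1620$)
$I = \frac{10497}{64306}$ ($I = \frac{101865 - 91368}{65926 - 1620} = \frac{10497}{64306} \approx 0.16324$)
$I - U = \frac{10497}{64306} - -394887 = \frac{10497}{64306} + 394887 = \frac{25393613919}{64306}$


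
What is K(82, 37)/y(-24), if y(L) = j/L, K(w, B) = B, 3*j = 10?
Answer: -1332/5 ≈ -266.40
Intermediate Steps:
j = 10/3 (j = (⅓)*10 = 10/3 ≈ 3.3333)
y(L) = 10/(3*L)
K(82, 37)/y(-24) = 37/(((10/3)/(-24))) = 37/(((10/3)*(-1/24))) = 37/(-5/36) = 37*(-36/5) = -1332/5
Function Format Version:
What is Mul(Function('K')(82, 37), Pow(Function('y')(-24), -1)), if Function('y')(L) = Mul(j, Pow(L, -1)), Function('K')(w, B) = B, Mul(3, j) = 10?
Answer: Rational(-1332, 5) ≈ -266.40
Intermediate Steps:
j = Rational(10, 3) (j = Mul(Rational(1, 3), 10) = Rational(10, 3) ≈ 3.3333)
Function('y')(L) = Mul(Rational(10, 3), Pow(L, -1))
Mul(Function('K')(82, 37), Pow(Function('y')(-24), -1)) = Mul(37, Pow(Mul(Rational(10, 3), Pow(-24, -1)), -1)) = Mul(37, Pow(Mul(Rational(10, 3), Rational(-1, 24)), -1)) = Mul(37, Pow(Rational(-5, 36), -1)) = Mul(37, Rational(-36, 5)) = Rational(-1332, 5)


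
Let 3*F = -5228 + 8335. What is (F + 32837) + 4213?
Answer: 114257/3 ≈ 38086.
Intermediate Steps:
F = 3107/3 (F = (-5228 + 8335)/3 = (⅓)*3107 = 3107/3 ≈ 1035.7)
(F + 32837) + 4213 = (3107/3 + 32837) + 4213 = 101618/3 + 4213 = 114257/3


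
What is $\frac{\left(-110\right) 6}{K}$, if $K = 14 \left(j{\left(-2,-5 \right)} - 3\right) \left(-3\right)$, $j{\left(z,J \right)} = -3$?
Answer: $- \frac{55}{21} \approx -2.619$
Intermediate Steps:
$K = 252$ ($K = 14 \left(-3 - 3\right) \left(-3\right) = 14 \left(\left(-6\right) \left(-3\right)\right) = 14 \cdot 18 = 252$)
$\frac{\left(-110\right) 6}{K} = \frac{\left(-110\right) 6}{252} = \left(-660\right) \frac{1}{252} = - \frac{55}{21}$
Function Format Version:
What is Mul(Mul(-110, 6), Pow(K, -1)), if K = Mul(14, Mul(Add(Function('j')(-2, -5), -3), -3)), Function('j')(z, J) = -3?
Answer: Rational(-55, 21) ≈ -2.6190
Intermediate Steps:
K = 252 (K = Mul(14, Mul(Add(-3, -3), -3)) = Mul(14, Mul(-6, -3)) = Mul(14, 18) = 252)
Mul(Mul(-110, 6), Pow(K, -1)) = Mul(Mul(-110, 6), Pow(252, -1)) = Mul(-660, Rational(1, 252)) = Rational(-55, 21)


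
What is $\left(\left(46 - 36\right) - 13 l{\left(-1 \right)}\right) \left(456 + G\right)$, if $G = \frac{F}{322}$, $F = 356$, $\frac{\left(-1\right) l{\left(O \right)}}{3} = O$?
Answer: $- \frac{2134226}{161} \approx -13256.0$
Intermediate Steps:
$l{\left(O \right)} = - 3 O$
$G = \frac{178}{161}$ ($G = \frac{356}{322} = 356 \cdot \frac{1}{322} = \frac{178}{161} \approx 1.1056$)
$\left(\left(46 - 36\right) - 13 l{\left(-1 \right)}\right) \left(456 + G\right) = \left(\left(46 - 36\right) - 13 \left(\left(-3\right) \left(-1\right)\right)\right) \left(456 + \frac{178}{161}\right) = \left(\left(46 - 36\right) - 39\right) \frac{73594}{161} = \left(10 - 39\right) \frac{73594}{161} = \left(-29\right) \frac{73594}{161} = - \frac{2134226}{161}$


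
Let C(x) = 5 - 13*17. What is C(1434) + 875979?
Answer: 875763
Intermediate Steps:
C(x) = -216 (C(x) = 5 - 221 = -216)
C(1434) + 875979 = -216 + 875979 = 875763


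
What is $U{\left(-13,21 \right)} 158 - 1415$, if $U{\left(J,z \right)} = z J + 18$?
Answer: $-41705$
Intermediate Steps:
$U{\left(J,z \right)} = 18 + J z$ ($U{\left(J,z \right)} = J z + 18 = 18 + J z$)
$U{\left(-13,21 \right)} 158 - 1415 = \left(18 - 273\right) 158 - 1415 = \left(-255\right) 158 - 1415 = -40290 - 1415 = -41705$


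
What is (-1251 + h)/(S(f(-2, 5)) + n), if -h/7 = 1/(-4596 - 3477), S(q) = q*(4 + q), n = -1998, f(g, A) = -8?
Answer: 5049658/7935759 ≈ 0.63632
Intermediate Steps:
h = 7/8073 (h = -7/(-4596 - 3477) = -7/(-8073) = -7*(-1/8073) = 7/8073 ≈ 0.00086709)
(-1251 + h)/(S(f(-2, 5)) + n) = (-1251 + 7/8073)/(-8*(4 - 8) - 1998) = -10099316/(8073*(-8*(-4) - 1998)) = -10099316/(8073*(32 - 1998)) = -10099316/8073/(-1966) = -10099316/8073*(-1/1966) = 5049658/7935759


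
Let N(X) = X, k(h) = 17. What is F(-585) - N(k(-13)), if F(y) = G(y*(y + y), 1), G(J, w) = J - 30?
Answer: 684403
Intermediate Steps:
G(J, w) = -30 + J
F(y) = -30 + 2*y² (F(y) = -30 + y*(y + y) = -30 + y*(2*y) = -30 + 2*y²)
F(-585) - N(k(-13)) = (-30 + 2*(-585)²) - 1*17 = (-30 + 2*342225) - 17 = (-30 + 684450) - 17 = 684420 - 17 = 684403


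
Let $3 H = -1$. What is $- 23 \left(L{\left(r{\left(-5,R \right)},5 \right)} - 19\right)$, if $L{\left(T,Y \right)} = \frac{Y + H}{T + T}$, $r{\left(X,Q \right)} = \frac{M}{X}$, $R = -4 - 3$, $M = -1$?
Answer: $\frac{506}{3} \approx 168.67$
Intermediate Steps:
$H = - \frac{1}{3}$ ($H = \frac{1}{3} \left(-1\right) = - \frac{1}{3} \approx -0.33333$)
$R = -7$
$r{\left(X,Q \right)} = - \frac{1}{X}$
$L{\left(T,Y \right)} = \frac{- \frac{1}{3} + Y}{2 T}$ ($L{\left(T,Y \right)} = \frac{Y - \frac{1}{3}}{T + T} = \frac{- \frac{1}{3} + Y}{2 T}$)
$- 23 \left(L{\left(r{\left(-5,R \right)},5 \right)} - 19\right) = - 23 \left(\frac{-1 + 3 \cdot 5}{6 \left(- \frac{1}{-5}\right)} - 19\right) = - 23 \left(\frac{-1 + 15}{6 \left(\left(-1\right) \left(- \frac{1}{5}\right)\right)} - 19\right) = - 23 \left(\frac{1}{6} \frac{1}{\frac{1}{5}} \cdot 14 - 19\right) = - 23 \left(\frac{1}{6} \cdot 5 \cdot 14 - 19\right) = - 23 \left(\frac{35}{3} - 19\right) = \left(-23\right) \left(- \frac{22}{3}\right) = \frac{506}{3}$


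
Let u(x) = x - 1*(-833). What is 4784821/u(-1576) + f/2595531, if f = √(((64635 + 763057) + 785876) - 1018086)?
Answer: -4784821/743 + √595482/2595531 ≈ -6439.9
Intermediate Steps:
u(x) = 833 + x (u(x) = x + 833 = 833 + x)
f = √595482 (f = √((827692 + 785876) - 1018086) = √(1613568 - 1018086) = √595482 ≈ 771.67)
4784821/u(-1576) + f/2595531 = 4784821/(833 - 1576) + √595482/2595531 = 4784821/(-743) + √595482*(1/2595531) = 4784821*(-1/743) + √595482/2595531 = -4784821/743 + √595482/2595531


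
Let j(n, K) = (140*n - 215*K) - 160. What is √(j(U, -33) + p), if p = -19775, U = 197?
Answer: 2*√3685 ≈ 121.41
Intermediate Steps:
j(n, K) = -160 - 215*K + 140*n (j(n, K) = (-215*K + 140*n) - 160 = -160 - 215*K + 140*n)
√(j(U, -33) + p) = √((-160 - 215*(-33) + 140*197) - 19775) = √((-160 + 7095 + 27580) - 19775) = √(34515 - 19775) = √14740 = 2*√3685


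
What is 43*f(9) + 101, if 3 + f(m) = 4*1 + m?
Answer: 531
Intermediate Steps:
f(m) = 1 + m (f(m) = -3 + (4*1 + m) = -3 + (4 + m) = 1 + m)
43*f(9) + 101 = 43*(1 + 9) + 101 = 43*10 + 101 = 430 + 101 = 531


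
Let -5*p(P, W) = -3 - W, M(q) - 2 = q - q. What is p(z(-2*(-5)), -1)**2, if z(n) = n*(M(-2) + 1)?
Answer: 4/25 ≈ 0.16000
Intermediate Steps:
M(q) = 2 (M(q) = 2 + (q - q) = 2 + 0 = 2)
z(n) = 3*n (z(n) = n*(2 + 1) = n*3 = 3*n)
p(P, W) = 3/5 + W/5 (p(P, W) = -(-3 - W)/5 = 3/5 + W/5)
p(z(-2*(-5)), -1)**2 = (3/5 + (1/5)*(-1))**2 = (3/5 - 1/5)**2 = (2/5)**2 = 4/25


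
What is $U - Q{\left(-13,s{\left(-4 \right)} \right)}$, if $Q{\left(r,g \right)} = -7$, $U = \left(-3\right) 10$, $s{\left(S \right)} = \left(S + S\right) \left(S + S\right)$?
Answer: $-23$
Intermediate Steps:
$s{\left(S \right)} = 4 S^{2}$ ($s{\left(S \right)} = 2 S 2 S = 4 S^{2}$)
$U = -30$
$U - Q{\left(-13,s{\left(-4 \right)} \right)} = -30 - -7 = -30 + 7 = -23$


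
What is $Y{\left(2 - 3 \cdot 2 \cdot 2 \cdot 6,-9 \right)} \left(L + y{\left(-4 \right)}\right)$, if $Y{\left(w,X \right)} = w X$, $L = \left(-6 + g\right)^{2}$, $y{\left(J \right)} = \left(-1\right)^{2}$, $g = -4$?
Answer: $63630$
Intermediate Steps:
$y{\left(J \right)} = 1$
$L = 100$ ($L = \left(-6 - 4\right)^{2} = \left(-10\right)^{2} = 100$)
$Y{\left(w,X \right)} = X w$
$Y{\left(2 - 3 \cdot 2 \cdot 2 \cdot 6,-9 \right)} \left(L + y{\left(-4 \right)}\right) = - 9 \left(2 - 3 \cdot 2 \cdot 2 \cdot 6\right) \left(100 + 1\right) = - 9 \left(2 - 3 \cdot 4 \cdot 6\right) 101 = - 9 \left(2 - 72\right) 101 = \left(-9\right) \left(-70\right) 101 = 630 \cdot 101 = 63630$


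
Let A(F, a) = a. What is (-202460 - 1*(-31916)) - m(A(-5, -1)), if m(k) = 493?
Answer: -171037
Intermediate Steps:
(-202460 - 1*(-31916)) - m(A(-5, -1)) = (-202460 - 1*(-31916)) - 1*493 = (-202460 + 31916) - 493 = -170544 - 493 = -171037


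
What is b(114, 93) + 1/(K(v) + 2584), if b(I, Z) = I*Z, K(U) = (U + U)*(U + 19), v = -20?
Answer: 27819649/2624 ≈ 10602.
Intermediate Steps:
K(U) = 2*U*(19 + U) (K(U) = (2*U)*(19 + U) = 2*U*(19 + U))
b(114, 93) + 1/(K(v) + 2584) = 114*93 + 1/(2*(-20)*(19 - 20) + 2584) = 10602 + 1/(2*(-20)*(-1) + 2584) = 10602 + 1/(40 + 2584) = 10602 + 1/2624 = 27819649/2624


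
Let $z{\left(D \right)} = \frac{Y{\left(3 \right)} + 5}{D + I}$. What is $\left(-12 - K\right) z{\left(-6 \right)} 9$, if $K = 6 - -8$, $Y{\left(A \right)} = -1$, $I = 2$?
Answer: $234$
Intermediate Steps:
$K = 14$ ($K = 6 + 8 = 14$)
$z{\left(D \right)} = \frac{4}{2 + D}$ ($z{\left(D \right)} = \frac{-1 + 5}{D + 2} = \frac{4}{2 + D}$)
$\left(-12 - K\right) z{\left(-6 \right)} 9 = \left(-12 - 14\right) \frac{4}{2 - 6} \cdot 9 = \left(-12 - 14\right) \frac{4}{-4} \cdot 9 = - 26 \cdot 4 \left(- \frac{1}{4}\right) 9 = \left(-26\right) \left(-1\right) 9 = 26 \cdot 9 = 234$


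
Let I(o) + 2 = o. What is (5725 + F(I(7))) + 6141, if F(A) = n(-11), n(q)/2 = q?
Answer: 11844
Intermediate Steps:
n(q) = 2*q
I(o) = -2 + o
F(A) = -22 (F(A) = 2*(-11) = -22)
(5725 + F(I(7))) + 6141 = (5725 - 22) + 6141 = 5703 + 6141 = 11844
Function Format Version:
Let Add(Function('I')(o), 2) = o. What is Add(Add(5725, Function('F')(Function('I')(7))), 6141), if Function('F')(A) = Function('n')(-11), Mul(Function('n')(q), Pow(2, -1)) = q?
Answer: 11844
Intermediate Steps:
Function('n')(q) = Mul(2, q)
Function('I')(o) = Add(-2, o)
Function('F')(A) = -22 (Function('F')(A) = Mul(2, -11) = -22)
Add(Add(5725, Function('F')(Function('I')(7))), 6141) = Add(Add(5725, -22), 6141) = Add(5703, 6141) = 11844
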